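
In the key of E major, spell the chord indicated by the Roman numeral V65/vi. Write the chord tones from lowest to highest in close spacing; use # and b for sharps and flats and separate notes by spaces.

V65/vi is a secondary dominant — the dominant seventh of vi. vi in E major is C#, so the applied chord's root is G#, a perfect fifth above.
Building a dominant seventh chord on G# gives G#-B#-D#-F#.
The figured bass 65 indicates first inversion, placing the third (B#) in the bass: B#-D#-F#-G#.

B# D# F# G#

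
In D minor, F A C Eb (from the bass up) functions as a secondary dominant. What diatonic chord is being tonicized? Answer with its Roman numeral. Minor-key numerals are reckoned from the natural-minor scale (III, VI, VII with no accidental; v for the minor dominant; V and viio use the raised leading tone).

VI

The chord is a dominant seventh chord on F.
A dominant resolves down a perfect fifth: F → Bb. In D minor, Bb is scale degree 6, i.e. VI.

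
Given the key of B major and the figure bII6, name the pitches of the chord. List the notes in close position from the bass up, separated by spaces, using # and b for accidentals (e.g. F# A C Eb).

E G C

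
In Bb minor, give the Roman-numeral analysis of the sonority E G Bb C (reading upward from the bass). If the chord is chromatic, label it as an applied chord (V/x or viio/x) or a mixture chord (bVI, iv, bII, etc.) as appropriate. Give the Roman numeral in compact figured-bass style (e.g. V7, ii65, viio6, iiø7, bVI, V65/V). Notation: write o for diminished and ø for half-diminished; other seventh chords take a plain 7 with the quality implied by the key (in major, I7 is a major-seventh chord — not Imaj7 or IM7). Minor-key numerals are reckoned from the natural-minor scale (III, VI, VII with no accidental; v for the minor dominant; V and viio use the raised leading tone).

The pitches C-E-G-Bb form a dominant seventh chord rooted on C.
C is not a diatonic chord root with this quality in Bb minor, but it lies a perfect fifth above F (V), so the chord functions as an applied dominant of V.
With E in the bass the chord is in first inversion, so the figured bass is 65.

V65/V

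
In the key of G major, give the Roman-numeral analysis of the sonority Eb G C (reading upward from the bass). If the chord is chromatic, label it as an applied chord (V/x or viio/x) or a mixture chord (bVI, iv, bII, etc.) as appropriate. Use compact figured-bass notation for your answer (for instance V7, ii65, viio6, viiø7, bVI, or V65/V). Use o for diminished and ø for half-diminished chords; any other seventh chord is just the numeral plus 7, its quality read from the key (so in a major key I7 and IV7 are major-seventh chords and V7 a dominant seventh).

iv6

The pitches C-Eb-G form a minor triad rooted on C.
C is the fourth degree of G major. This is the minor subdominant, borrowed from the parallel minor.
With Eb in the bass the chord is in first inversion, so the figured bass is 6.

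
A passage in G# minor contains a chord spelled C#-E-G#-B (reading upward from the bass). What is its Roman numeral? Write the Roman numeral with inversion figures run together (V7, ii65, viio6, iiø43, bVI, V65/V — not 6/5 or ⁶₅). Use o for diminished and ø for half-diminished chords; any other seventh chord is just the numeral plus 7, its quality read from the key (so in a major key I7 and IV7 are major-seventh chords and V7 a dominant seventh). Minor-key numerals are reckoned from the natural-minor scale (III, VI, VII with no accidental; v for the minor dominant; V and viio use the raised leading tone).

iv7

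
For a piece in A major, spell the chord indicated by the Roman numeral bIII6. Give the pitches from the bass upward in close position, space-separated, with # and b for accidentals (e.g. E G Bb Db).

bIII6 is a major triad on the lowered third degree, borrowed from the parallel minor. In A major that root is C.
So the chord is C-E-G.
The figured bass 6 indicates first inversion, placing the third (E) in the bass: E-G-C.

E G C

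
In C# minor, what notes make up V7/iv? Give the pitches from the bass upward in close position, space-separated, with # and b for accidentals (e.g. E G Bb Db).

C# E# G# B

V7/iv is a secondary dominant — the dominant seventh of iv. iv in C# minor is F#, so the applied chord's root is C#, a perfect fifth above.
Building a dominant seventh chord on C# gives C#-E#-G#-B.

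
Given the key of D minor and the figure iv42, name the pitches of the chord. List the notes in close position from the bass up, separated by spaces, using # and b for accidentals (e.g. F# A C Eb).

F G Bb D

The numeral's case and figure indicate a minor seventh chord. In D minor its root, scale degree 4, is G.
Stacking thirds from G gives G-Bb-D-F.
With the 42 figure the chord is in third inversion; from the bass F upward in close position it reads F-G-Bb-D.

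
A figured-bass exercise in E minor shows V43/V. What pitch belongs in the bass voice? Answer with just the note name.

C#

The applied chord V43/V is rooted on F#: F#-A#-C#-E.
The figure 43 means second inversion — the fifth is in the bass.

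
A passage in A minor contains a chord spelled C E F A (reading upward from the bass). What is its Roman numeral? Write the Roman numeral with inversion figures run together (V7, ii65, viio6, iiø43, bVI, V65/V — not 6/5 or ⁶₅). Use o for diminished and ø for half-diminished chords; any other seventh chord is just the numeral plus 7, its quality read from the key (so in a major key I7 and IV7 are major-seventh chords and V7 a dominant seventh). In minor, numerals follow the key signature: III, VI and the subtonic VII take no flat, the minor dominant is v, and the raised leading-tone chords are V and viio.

The pitches F-A-C-E form a major seventh chord rooted on F.
In A minor, F is the submediant; the diatonic major seventh chord there is VI7.
With C in the bass the chord is in second inversion, so the figured bass is 43.

VI43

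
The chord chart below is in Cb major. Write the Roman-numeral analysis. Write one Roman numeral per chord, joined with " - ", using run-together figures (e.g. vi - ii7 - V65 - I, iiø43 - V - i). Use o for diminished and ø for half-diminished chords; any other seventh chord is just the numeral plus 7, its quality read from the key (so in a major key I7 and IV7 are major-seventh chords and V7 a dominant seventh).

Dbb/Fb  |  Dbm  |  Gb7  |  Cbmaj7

Dbb/Fb is non-diatonic — a major triad on the lowered supertonic (Dbb): the Neapolitan sixth, bII6 (third, Fb, in the bass — hence the 6).
Dbm has root Db, degree 2 in Cb major, so ii.
Gb7 has root Gb, degree 5 in Cb major, so V7.
Cbmaj7: root Cb is the tonic; major seventh chord there is I7.

bII6 - ii - V7 - I7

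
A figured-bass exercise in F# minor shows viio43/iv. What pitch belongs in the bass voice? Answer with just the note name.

The applied chord viio43/iv is rooted on A#: A#-C#-E-G.
The figure 43 means second inversion — the fifth is in the bass.

E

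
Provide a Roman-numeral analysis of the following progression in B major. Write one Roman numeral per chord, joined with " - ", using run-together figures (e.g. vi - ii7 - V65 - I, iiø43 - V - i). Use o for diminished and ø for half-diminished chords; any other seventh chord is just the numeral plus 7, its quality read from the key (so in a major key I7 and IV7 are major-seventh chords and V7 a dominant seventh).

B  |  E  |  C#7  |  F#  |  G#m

B: root B is the tonic; major triad there is I.
E: major triad on E = scale degree 4 → IV.
C#7: chromatic; C# is V of V, so V7/V.
F#: major triad on F# = scale degree 5 → V.
G#m has root G#, degree 6 in B major, so vi.

I - IV - V7/V - V - vi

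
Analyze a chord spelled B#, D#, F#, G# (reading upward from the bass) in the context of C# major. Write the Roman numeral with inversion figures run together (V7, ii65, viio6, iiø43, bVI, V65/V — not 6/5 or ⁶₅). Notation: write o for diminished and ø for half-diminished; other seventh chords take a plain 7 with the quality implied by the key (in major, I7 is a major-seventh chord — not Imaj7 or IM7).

The pitches G#-B#-D#-F# form a dominant seventh chord rooted on G#.
G# is scale degree 5 in C# major, and a dominant seventh chord on that degree is written V7.
With B# in the bass the chord is in first inversion, so the figured bass is 65.

V65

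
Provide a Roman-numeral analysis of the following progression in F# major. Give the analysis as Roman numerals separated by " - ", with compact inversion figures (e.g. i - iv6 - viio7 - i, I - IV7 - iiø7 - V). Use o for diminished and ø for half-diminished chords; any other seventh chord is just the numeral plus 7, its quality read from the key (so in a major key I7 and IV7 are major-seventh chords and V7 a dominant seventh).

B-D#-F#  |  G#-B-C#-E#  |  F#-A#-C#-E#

B-D#-F#: root B is the subdominant; major triad there is IV.
G#-B-C#-E# has root C#, degree 5 in F# major, so V43.
F#-A#-C#-E#: major seventh chord on F# = scale degree 1 → I7.

IV - V43 - I7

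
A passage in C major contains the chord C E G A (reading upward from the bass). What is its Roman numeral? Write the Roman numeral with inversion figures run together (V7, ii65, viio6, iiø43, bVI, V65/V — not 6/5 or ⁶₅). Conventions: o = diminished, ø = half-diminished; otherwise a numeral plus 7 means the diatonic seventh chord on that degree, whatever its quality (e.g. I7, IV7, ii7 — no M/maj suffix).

vi65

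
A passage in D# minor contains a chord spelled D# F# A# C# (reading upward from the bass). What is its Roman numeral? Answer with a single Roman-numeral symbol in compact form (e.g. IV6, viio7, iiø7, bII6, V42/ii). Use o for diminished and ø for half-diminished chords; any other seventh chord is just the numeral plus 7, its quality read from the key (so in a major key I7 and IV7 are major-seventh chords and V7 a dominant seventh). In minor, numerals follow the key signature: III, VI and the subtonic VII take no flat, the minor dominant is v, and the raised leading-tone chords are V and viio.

i7

The pitches D#-F#-A#-C# form a minor seventh chord rooted on D#.
D# is scale degree 1 in D# minor, and a minor seventh chord on that degree is written i7.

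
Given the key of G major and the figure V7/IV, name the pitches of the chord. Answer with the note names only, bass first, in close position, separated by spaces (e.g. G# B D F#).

G B D F

V7/IV is a secondary dominant — the dominant seventh of IV. IV in G major is C, so the applied chord's root is G, a perfect fifth above.
Building a dominant seventh chord on G gives G-B-D-F.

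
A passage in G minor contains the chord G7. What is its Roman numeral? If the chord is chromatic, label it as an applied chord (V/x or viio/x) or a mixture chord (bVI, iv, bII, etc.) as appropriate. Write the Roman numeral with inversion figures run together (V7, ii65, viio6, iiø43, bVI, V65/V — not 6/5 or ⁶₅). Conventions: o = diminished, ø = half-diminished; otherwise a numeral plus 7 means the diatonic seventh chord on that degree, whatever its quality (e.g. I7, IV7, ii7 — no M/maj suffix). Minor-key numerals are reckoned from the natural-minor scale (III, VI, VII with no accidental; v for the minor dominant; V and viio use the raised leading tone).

V7/iv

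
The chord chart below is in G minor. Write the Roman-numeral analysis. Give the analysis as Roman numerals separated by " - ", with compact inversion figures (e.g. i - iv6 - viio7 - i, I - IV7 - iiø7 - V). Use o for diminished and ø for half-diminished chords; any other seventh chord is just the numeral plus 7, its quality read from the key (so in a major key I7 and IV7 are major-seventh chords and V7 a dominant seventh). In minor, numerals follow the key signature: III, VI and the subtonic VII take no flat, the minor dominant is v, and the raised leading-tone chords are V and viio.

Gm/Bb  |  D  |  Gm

i6 - V - i

Gm/Bb: root G is the tonic; minor triad there is i6.
D: major triad on D = scale degree 5 → V.
Gm has root G, degree 1 in G minor, so i.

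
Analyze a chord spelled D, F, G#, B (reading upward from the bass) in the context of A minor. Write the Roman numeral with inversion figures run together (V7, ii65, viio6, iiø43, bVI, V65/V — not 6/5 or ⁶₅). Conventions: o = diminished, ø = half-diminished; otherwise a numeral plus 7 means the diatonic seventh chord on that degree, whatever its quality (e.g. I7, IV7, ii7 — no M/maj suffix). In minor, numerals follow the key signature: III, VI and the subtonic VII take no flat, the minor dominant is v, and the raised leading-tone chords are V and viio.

viio43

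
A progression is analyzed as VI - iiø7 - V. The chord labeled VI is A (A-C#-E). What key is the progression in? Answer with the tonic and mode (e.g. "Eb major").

The anchor chord is a major triad on A, labeled VI.
VI on A implies A is the submediant; that puts the tonic at C#, and the uppercase numeral fits minor mode.

C# minor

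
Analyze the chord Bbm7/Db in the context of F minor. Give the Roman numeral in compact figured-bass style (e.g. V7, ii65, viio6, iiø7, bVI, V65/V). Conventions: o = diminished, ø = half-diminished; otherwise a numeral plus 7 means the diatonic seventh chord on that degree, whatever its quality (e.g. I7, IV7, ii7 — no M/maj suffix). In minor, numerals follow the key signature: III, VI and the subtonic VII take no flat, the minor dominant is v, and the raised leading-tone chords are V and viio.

Stacked in thirds the chord is Bb-Db-F-Ab: a minor seventh chord on Bb.
In F minor, Bb is the subdominant; the diatonic minor seventh chord there is iv7.
With Db in the bass the chord is in first inversion, so the figured bass is 65.

iv65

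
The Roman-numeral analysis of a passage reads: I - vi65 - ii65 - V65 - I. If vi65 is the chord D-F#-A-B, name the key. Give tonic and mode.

D major

vi65 is given as D-F#-A-B — a minor seventh chord with root B.
vi65 on B implies B is the submediant; that puts the tonic at D, and the lowercase numeral fits major mode.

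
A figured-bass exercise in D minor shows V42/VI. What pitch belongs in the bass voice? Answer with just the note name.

The applied chord V42/VI is rooted on F: F-A-C-Eb.
The figure 42 means third inversion — the seventh is in the bass.

Eb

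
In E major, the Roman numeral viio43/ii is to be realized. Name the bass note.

B

The applied chord viio43/ii is rooted on E#: E#-G#-B-D.
The figure 43 means second inversion — the fifth is in the bass.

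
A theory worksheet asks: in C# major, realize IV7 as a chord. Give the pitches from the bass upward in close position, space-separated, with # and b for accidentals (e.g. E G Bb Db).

The numeral's case and figure indicate a major seventh chord. In C# major its root, the fourth degree, is F#.
Stacking thirds from F# gives F#-A#-C#-E#.

F# A# C# E#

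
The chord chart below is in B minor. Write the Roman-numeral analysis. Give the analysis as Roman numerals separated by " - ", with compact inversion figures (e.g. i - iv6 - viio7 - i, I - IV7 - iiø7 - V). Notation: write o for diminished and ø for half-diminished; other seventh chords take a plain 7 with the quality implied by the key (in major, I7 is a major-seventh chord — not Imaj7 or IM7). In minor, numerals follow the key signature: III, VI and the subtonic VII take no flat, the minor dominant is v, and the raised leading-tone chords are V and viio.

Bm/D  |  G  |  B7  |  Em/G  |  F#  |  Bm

Bm/D has root B, degree 1 in B minor, so i6.
G has root G, degree 6 in B minor, so VI.
B7: a dominant seventh chord on B, the applied dominant of iv → V7/iv.
Em/G: minor triad on E = scale degree 4 → iv6.
F# has root F#, degree 5 in B minor, so V.
Bm: minor triad on B = scale degree 1 → i.

i6 - VI - V7/iv - iv6 - V - i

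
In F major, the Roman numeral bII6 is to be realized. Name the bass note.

Bb

bII in F major has root Gb; the chord is Gb-Bb-Db.
The figure 6 means first inversion — the third is in the bass.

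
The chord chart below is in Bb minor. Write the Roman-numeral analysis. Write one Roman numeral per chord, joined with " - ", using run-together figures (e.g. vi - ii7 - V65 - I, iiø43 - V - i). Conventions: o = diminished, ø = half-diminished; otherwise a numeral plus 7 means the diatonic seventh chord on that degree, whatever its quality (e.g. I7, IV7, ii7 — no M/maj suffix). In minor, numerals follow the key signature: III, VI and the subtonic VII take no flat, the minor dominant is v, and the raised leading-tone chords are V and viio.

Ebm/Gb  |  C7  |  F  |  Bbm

Ebm/Gb: root Eb is the subdominant; minor triad there is iv6.
C7: chromatic; C is V of V, so V7/V.
F has root F, degree 5 in Bb minor, so V.
Bbm: root Bb is the tonic; minor triad there is i.

iv6 - V7/V - V - i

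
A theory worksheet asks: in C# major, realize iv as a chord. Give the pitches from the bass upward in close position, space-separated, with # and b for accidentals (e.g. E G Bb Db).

F# A C#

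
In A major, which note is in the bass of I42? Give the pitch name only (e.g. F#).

I in A major has root A; the chord is A-C#-E-G#.
The figure 42 means third inversion — the seventh is in the bass.

G#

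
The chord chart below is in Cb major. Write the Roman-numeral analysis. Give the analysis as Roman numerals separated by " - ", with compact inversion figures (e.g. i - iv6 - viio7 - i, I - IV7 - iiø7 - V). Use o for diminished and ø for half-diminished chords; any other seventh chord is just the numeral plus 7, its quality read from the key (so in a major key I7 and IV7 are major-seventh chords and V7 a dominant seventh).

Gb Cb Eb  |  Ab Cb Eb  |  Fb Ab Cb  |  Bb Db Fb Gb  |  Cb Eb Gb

Gb-Cb-Eb: root Cb is the tonic; major triad there is I64.
Ab-Cb-Eb: root Ab is the submediant; minor triad there is vi.
Fb-Ab-Cb: root Fb is the subdominant; major triad there is IV.
Bb-Db-Fb-Gb: root Gb is the dominant; dominant seventh chord there is V65.
Cb-Eb-Gb: root Cb is the tonic; major triad there is I.

I64 - vi - IV - V65 - I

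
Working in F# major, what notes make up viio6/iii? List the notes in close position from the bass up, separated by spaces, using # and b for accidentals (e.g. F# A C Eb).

B# D# G##

viio6/iii is a secondary leading-tone chord. The target iii is A# in F# major; the applied chord is rooted a semitone below, on G##.
Building a diminished triad on G## gives G##-B#-D#.
The figured bass 6 indicates first inversion, placing the third (B#) in the bass: B#-D#-G##.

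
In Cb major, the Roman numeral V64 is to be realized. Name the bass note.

Db

V in Cb major has root Gb; the chord is Gb-Bb-Db.
The figure 64 means second inversion — the fifth is in the bass.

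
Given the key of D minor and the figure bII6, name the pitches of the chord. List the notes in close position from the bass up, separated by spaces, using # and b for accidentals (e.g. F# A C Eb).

G Bb Eb

bII6 is the Neapolitan sixth — a major triad on the lowered second degree, here in its customary first inversion. In D minor that root is Eb.
So the chord is Eb-G-Bb.
With the 6 figure the chord is in first inversion; from the bass G upward in close position it reads G-Bb-Eb.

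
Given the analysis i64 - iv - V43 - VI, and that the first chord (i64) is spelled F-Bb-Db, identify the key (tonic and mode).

Bb minor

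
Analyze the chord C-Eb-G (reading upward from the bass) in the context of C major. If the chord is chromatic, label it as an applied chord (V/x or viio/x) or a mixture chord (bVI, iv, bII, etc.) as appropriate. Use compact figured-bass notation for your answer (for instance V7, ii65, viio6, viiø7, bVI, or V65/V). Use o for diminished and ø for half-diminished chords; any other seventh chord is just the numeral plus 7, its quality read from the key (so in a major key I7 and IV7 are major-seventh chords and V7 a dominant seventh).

Stacked in thirds the chord is C-Eb-G: a minor triad on C.
C is the first degree of C major. This is the minor tonic, borrowed from the parallel minor.

i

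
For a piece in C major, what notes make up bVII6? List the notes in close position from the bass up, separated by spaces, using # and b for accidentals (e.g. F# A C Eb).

bVII6 is a major triad on the lowered seventh degree (the subtonic), borrowed from the parallel minor. In C major that root is Bb.
So the chord is Bb-D-F.
The figured bass 6 indicates first inversion, placing the third (D) in the bass: D-F-Bb.

D F Bb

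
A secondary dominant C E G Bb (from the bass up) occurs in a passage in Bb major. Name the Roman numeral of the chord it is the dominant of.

The chord is a dominant seventh chord on C.
A dominant resolves down a perfect fifth: C → F. In Bb major, F is scale degree 5, i.e. V.

V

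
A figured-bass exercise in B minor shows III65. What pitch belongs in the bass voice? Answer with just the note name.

F#

III in B minor has root D; the chord is D-F#-A-C#.
The figure 65 means first inversion — the third is in the bass.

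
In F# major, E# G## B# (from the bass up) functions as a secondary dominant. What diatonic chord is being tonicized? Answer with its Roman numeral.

The chord is a major triad on E#.
A dominant resolves down a perfect fifth: E# → A#. In F# major, A# is scale degree 3, i.e. iii.

iii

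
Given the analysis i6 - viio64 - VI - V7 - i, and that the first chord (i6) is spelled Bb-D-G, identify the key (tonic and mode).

i6 is given as Bb-D-G — a minor triad with root G.
If G is scale degree 1 and the mode makes that degree carry a minor triad, the tonic is G and the mode is minor.

G minor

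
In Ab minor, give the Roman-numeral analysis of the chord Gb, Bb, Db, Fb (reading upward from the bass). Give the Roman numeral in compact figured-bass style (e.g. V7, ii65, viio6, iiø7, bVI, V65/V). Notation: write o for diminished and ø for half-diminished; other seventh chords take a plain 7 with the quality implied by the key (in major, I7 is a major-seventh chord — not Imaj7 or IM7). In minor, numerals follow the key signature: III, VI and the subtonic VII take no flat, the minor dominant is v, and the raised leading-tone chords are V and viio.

VII7

The pitches Gb-Bb-Db-Fb form a dominant seventh chord rooted on Gb.
In Ab minor, Gb is the subtonic; the diatonic dominant seventh chord there is VII7.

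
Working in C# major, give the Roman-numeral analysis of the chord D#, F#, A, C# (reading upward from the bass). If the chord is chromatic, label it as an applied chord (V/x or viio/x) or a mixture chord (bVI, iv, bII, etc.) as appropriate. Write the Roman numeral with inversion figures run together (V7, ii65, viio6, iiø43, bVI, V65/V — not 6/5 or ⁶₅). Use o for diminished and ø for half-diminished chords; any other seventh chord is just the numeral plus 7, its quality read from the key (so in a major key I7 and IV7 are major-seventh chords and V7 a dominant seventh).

iiø7

Stacked in thirds the chord is D#-F#-A-C#: a half-diminished seventh chord on D#.
D# is the second degree of C# major. This is the half-diminished supertonic seventh, borrowed from the parallel minor.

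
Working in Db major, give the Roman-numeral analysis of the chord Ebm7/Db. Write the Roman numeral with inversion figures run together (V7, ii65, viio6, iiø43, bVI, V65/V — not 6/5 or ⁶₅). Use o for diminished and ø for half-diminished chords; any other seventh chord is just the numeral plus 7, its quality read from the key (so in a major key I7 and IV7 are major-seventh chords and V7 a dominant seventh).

The pitches Eb-Gb-Bb-Db form a minor seventh chord rooted on Eb.
In Db major, Eb is the supertonic; the diatonic minor seventh chord there is ii7.
With Db in the bass the chord is in third inversion, so the figured bass is 42.

ii42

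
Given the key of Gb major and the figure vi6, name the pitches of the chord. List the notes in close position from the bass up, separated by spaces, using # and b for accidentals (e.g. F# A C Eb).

Gb Bb Eb

In Gb major, the submediant is Eb, and the diatonic chord built there is a minor triad.
Stacking thirds from Eb gives Eb-Gb-Bb.
With the 6 figure the chord is in first inversion; from the bass Gb upward in close position it reads Gb-Bb-Eb.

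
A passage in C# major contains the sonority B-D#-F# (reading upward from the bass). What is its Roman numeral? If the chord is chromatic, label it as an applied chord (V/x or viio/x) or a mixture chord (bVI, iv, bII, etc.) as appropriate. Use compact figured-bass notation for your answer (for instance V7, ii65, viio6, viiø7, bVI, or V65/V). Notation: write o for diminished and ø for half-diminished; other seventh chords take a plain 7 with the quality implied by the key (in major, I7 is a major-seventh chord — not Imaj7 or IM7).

Stacked in thirds the chord is B-D#-F#: a major triad on B.
B is the lowered seventh degree of C# major (diatonic 7 would be B#). This is a major triad on the lowered seventh degree (the subtonic), borrowed from the parallel minor.

bVII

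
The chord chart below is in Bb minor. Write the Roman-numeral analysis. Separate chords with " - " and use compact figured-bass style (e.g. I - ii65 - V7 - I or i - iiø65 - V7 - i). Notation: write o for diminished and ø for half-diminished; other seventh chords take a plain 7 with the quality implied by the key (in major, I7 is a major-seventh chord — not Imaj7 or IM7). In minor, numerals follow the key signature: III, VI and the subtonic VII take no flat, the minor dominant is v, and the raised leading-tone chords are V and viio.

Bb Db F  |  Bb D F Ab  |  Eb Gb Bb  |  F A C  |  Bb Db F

Bb-Db-F: root Bb is the tonic; minor triad there is i.
Bb-D-F-Ab: a dominant seventh chord on Bb, the applied dominant of iv → V7/iv.
Eb-Gb-Bb: minor triad on Eb = scale degree 4 → iv.
F-A-C: major triad on F = scale degree 5 → V.
Bb-Db-F: minor triad on Bb = scale degree 1 → i.

i - V7/iv - iv - V - i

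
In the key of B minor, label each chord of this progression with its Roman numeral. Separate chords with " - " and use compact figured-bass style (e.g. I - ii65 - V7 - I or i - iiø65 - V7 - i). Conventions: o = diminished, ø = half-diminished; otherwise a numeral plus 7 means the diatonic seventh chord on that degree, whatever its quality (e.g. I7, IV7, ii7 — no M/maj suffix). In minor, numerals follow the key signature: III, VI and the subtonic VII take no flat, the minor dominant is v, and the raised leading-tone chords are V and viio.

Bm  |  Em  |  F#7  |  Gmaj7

Bm has root B, degree 1 in B minor, so i.
Em has root E, degree 4 in B minor, so iv.
F#7: root F# is the dominant; dominant seventh chord there is V7.
Gmaj7 has root G, degree 6 in B minor, so VI7.

i - iv - V7 - VI7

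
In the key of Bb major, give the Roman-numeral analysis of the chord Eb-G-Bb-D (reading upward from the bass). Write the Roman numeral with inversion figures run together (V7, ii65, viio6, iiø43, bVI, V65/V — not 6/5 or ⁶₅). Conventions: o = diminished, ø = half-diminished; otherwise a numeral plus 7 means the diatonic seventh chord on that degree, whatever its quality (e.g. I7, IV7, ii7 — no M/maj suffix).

The pitches Eb-G-Bb-D form a major seventh chord rooted on Eb.
In Bb major, Eb is the subdominant; the diatonic major seventh chord there is IV7.

IV7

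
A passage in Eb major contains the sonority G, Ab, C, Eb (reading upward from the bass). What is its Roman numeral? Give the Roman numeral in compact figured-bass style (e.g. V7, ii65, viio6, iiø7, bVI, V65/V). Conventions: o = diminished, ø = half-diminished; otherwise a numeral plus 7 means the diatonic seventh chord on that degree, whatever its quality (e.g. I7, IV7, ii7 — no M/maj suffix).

IV42

The pitches Ab-C-Eb-G form a major seventh chord rooted on Ab.
Ab is scale degree 4 in Eb major, and a major seventh chord on that degree is written IV7.
With G in the bass the chord is in third inversion, so the figured bass is 42.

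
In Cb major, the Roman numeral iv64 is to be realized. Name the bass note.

iv in Cb major has root Fb; the chord is Fb-Abb-Cb.
The figure 64 means second inversion — the fifth is in the bass.

Cb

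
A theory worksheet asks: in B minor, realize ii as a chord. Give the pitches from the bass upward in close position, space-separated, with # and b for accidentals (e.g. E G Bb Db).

C# E G#

ii is the minor supertonic, borrowed from the parallel major (the Dorian ii). In B minor that root is C#.
So the chord is C#-E-G#.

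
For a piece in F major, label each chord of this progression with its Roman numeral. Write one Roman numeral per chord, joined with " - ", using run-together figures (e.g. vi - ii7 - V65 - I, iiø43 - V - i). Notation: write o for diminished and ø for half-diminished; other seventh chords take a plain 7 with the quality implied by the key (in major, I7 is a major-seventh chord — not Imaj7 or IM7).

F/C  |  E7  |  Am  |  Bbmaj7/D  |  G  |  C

F/C has root F, degree 1 in F major, so I64.
E7: chromatic; E is V of iii, so V7/iii.
Am: root A is the mediant; minor triad there is iii.
Bbmaj7/D: major seventh chord on Bb = scale degree 4 → IV65.
G is the secondary dominant of V (major triad on G): V/V.
C: major triad on C = scale degree 5 → V.

I64 - V7/iii - iii - IV65 - V/V - V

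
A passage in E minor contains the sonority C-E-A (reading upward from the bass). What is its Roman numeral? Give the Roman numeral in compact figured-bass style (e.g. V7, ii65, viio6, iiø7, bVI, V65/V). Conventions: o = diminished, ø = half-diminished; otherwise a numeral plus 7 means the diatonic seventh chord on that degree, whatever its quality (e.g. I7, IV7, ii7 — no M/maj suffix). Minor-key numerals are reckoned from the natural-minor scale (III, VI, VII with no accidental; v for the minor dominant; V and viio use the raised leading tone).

iv6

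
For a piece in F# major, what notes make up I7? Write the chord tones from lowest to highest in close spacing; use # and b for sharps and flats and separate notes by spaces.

F# A# C# E#

In F# major, the tonic is F#, and the diatonic chord built there is a major seventh chord.
Stacking thirds from F# gives F#-A#-C#-E#.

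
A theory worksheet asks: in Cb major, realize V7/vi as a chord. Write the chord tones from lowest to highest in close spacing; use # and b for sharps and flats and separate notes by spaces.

The slash means an applied dominant: we want the dominant of vi. In Cb major, vi is Ab minor, and its dominant is built on Eb.
Building a dominant seventh chord on Eb gives Eb-G-Bb-Db.

Eb G Bb Db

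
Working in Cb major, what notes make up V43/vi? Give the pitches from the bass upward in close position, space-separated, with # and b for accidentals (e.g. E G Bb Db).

Bb Db Eb G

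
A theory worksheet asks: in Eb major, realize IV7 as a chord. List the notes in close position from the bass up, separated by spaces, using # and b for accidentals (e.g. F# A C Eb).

Ab C Eb G

The numeral's case and figure indicate a major seventh chord. In Eb major its root, scale degree 4, is Ab.
That chord is spelled Ab-C-Eb-G.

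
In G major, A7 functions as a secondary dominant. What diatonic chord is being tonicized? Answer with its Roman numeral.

V

The chord is a dominant seventh chord on A.
A dominant resolves down a perfect fifth: A → D. In G major, D is scale degree 5, i.e. V.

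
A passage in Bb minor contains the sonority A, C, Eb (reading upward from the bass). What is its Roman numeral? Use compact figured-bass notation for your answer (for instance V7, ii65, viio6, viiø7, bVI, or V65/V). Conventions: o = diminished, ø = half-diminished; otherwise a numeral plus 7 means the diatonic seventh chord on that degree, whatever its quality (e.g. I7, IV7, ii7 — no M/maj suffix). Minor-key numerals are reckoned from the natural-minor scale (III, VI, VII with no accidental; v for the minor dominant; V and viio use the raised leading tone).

viio

The pitches A-C-Eb form a diminished triad rooted on A.
A is scale degree 7 in Bb minor, and a diminished triad on that degree is written viio.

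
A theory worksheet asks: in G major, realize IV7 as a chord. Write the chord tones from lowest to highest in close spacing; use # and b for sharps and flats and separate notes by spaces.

In G major, the fourth degree is C, and the diatonic chord built there is a major seventh chord.
Stacking thirds from C gives C-E-G-B.

C E G B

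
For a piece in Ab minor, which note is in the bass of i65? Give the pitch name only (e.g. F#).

Cb

i in Ab minor has root Ab; the chord is Ab-Cb-Eb-Gb.
The figure 65 means first inversion — the third is in the bass.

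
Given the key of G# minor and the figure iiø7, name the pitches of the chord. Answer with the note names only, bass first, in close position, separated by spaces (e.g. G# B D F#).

A# C# E G#

The numeral's case and figure indicate a half-diminished seventh chord. In G# minor its root, scale degree 2, is A#.
That chord is spelled A#-C#-E-G#.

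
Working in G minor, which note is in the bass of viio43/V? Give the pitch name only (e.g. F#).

G

The applied chord viio43/V is rooted on C#: C#-E-G-Bb.
The figure 43 means second inversion — the fifth is in the bass.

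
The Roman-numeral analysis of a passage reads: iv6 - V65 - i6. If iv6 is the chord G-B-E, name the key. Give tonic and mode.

iv6 is given as G-B-E — a minor triad with root E.
Counting down 3 scale steps from E places the tonic on B; a minor triad on degree 4 is diatonic only in minor.

B minor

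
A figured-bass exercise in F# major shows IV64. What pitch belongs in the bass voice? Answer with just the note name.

F#

IV in F# major has root B; the chord is B-D#-F#.
The figure 64 means second inversion — the fifth is in the bass.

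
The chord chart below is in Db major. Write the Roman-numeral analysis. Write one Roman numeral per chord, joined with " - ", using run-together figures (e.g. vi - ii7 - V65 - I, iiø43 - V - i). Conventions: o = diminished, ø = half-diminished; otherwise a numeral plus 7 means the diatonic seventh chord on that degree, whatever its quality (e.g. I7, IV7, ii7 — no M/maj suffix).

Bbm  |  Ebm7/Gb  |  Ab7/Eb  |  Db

Bbm: root Bb is the submediant; minor triad there is vi.
Ebm7/Gb: root Eb is the supertonic; minor seventh chord there is ii65.
Ab7/Eb: root Ab is the dominant; dominant seventh chord there is V43.
Db: root Db is the tonic; major triad there is I.

vi - ii65 - V43 - I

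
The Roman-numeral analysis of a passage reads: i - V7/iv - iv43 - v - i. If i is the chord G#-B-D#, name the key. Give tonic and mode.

G# minor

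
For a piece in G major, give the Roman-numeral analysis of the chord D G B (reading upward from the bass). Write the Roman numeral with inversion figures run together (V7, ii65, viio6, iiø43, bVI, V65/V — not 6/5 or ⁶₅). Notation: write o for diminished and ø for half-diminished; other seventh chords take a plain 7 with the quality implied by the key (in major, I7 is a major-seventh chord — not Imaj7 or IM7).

Stacked in thirds the chord is G-B-D: a major triad on G.
G is scale degree 1 in G major, and a major triad on that degree is written I.
With D in the bass the chord is in second inversion, so the figured bass is 64.

I64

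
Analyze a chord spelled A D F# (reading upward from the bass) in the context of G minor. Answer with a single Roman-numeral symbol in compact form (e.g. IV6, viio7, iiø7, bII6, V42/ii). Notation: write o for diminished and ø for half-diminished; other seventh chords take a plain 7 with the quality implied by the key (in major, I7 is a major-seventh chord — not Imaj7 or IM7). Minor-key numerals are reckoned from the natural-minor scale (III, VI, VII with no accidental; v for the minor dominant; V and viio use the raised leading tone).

Stacked in thirds the chord is D-F#-A: a major triad on D.
D is scale degree 5 in G minor, and a major triad on that degree is written V.
With A in the bass the chord is in second inversion, so the figured bass is 64.

V64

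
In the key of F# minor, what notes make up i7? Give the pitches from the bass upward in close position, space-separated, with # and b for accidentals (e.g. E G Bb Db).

F# A C# E

In F# minor, the first degree is F#, and the diatonic chord built there is a minor seventh chord.
Stacking thirds from F# gives F#-A-C#-E.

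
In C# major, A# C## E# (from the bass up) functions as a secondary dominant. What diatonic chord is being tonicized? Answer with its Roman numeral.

The chord is a major triad on A#.
A dominant resolves down a perfect fifth: A# → D#. In C# major, D# is scale degree 2, i.e. ii.

ii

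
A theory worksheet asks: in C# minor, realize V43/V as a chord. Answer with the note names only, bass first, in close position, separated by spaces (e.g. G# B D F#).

V43/V is a secondary dominant — the dominant seventh of V. V in C# minor is G#, so the applied chord's root is D#, a perfect fifth above.
Building a dominant seventh chord on D# gives D#-F##-A#-C#.
With the 43 figure the chord is in second inversion; from the bass A# upward in close position it reads A#-C#-D#-F##.

A# C# D# F##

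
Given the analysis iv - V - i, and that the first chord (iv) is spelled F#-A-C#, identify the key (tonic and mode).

C# minor

iv is given as F#-A-C# — a minor triad with root F#.
iv on F# implies F# is the subdominant; that puts the tonic at C#, and the lowercase numeral fits minor mode.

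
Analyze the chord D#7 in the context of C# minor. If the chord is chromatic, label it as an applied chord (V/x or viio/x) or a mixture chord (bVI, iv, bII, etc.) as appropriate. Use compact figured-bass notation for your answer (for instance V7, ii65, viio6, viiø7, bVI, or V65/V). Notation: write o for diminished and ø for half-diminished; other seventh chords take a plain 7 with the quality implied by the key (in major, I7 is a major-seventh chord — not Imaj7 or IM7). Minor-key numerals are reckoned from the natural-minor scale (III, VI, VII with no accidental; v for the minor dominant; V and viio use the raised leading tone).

V7/V

The pitches D#-F##-A#-C# form a dominant seventh chord rooted on D#.
D# is not a diatonic chord root with this quality in C# minor, but it lies a perfect fifth above G# (V), so the chord functions as an applied dominant of V.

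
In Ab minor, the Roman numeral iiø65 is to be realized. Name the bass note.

Db

iiø in Ab minor has root Bb; the chord is Bb-Db-Fb-Ab.
The figure 65 means first inversion — the third is in the bass.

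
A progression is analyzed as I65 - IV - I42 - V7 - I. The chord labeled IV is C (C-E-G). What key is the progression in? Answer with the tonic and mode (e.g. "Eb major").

The anchor chord is a major triad on C, labeled IV.
Counting down 3 scale steps from C places the tonic on G; a major triad on degree 4 is diatonic only in major.

G major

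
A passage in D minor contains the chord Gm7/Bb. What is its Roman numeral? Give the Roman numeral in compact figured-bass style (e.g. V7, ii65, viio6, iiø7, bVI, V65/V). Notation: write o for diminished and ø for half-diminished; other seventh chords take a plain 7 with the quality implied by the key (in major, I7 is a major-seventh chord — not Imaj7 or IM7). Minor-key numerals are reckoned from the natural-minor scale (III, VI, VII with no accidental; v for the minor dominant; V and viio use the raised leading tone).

iv65

The pitches G-Bb-D-F form a minor seventh chord rooted on G.
G is scale degree 4 in D minor, and a minor seventh chord on that degree is written iv7.
With Bb in the bass the chord is in first inversion, so the figured bass is 65.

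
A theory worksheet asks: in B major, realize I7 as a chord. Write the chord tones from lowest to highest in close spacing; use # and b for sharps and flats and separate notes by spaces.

B D# F# A#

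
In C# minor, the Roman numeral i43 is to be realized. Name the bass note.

G#

i in C# minor has root C#; the chord is C#-E-G#-B.
The figure 43 means second inversion — the fifth is in the bass.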